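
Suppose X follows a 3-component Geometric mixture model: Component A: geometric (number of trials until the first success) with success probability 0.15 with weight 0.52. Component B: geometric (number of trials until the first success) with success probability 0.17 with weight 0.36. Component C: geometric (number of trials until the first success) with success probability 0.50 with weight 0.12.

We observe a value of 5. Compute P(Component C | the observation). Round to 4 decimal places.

0.0510

P(component k | x) = w_k·f_k(x) / marginal(x), where marginal(x) = Σ_j w_j·f_j(x).
Geometric probabilities:
  f_A = 0.15·(1−0.15)^4 = 0.15·0.522006 = 0.0783009
  f_B = 0.17·(1−0.17)^4 = 0.17·0.474583 = 0.0806791
  f_C = 0.50·(1−0.50)^4 = 0.50·0.0625 = 0.03125
Unnormalised posteriors:
  w_A·f_A = 0.52 × 0.0783009 = 0.0407165
  w_B·f_B = 0.36 × 0.0806791 = 0.0290445
  w_C·f_C = 0.12 × 0.03125 = 0.00375
Evidence: 0.0407165 + 0.0290445 + 0.00375 = 0.073511
So the posterior for Component C is 0.00375 / 0.073511 ≈ 0.0510.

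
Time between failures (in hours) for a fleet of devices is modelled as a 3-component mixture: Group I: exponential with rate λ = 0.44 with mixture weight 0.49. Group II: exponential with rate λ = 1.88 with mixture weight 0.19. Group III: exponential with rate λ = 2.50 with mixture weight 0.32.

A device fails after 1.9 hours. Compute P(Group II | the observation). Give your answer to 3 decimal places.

0.091

Posterior ∝ prior × likelihood, so P(k | x) ∝ π_k f_k(x); normalise over all components.
Evaluate each component's likelihood at the observed value:
  f_I = 0.44·e^(−0.44·1.9) = 0.44·e^(−0.8360) = 0.190714
  f_II = 1.88·e^(−1.88·1.9) = 1.88·e^(−3.5720) = 0.0528272
  f_III = 2.50·e^(−2.50·1.9) = 2.50·e^(−4.7500) = 0.0216292
Weight by the priors:
  π_I·f_I = 0.49 × 0.190714 = 0.0934498
  π_II·f_II = 0.19 × 0.0528272 = 0.0100372
  π_III·f_III = 0.32 × 0.0216292 = 0.00692136
Denominator: 0.0934498 + 0.0100372 + 0.00692136 = 0.110408
P(Group II | x) ≈ 0.091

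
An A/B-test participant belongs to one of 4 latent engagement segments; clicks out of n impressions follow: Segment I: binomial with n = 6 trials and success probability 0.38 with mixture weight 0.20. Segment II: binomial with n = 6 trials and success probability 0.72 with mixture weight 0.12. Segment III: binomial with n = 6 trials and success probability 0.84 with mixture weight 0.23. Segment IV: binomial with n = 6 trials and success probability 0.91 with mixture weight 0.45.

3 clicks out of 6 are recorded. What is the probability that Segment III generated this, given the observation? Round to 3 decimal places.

0.127

P(component k | x) = π_k·f_k(x) / marginal(x), where marginal(x) = Σ_j π_j·f_j(x).
Evaluate each component's likelihood at the observed value:
  p_I = C(6,3)·0.38^3·0.62^3 = 20·0.054872·0.238328 = 0.261551
  p_II = C(6,3)·0.72^3·0.28^3 = 20·0.373248·0.021952 = 0.163871
  p_III = C(6,3)·0.84^3·0.16^3 = 20·0.592704·0.004096 = 0.0485543
  p_IV = C(6,3)·0.91^3·0.09^3 = 20·0.753571·0.000729 = 0.0109871
Prior × likelihood for each component:
  π_I·p_I = 0.20 × 0.261551 = 0.0523101
  π_II·p_II = 0.12 × 0.163871 = 0.0196645
  π_III·p_III = 0.23 × 0.0485543 = 0.0111675
  π_IV·p_IV = 0.45 × 0.0109871 = 0.00494418
Evidence: 0.0523101 + 0.0196645 + 0.0111675 + 0.00494418 = 0.0880863
P(Segment III | 3 clicks out of 6) = 0.0111675 / 0.0880863 ≈ 0.127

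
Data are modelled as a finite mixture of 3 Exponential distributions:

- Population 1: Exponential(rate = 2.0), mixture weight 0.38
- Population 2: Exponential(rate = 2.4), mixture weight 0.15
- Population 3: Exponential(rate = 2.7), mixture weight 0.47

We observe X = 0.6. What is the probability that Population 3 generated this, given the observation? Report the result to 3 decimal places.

0.444

By Bayes' theorem, P(k | x) = π_k f_k(x) / Σ_j π_j f_j(x).
Evaluate each component's likelihood at the observed value:
  p_1 = 2.0·e^(−2.0·0.6) = 2.0·e^(−1.2000) = 0.602388
  p_2 = 2.4·e^(−2.4·0.6) = 2.4·e^(−1.4400) = 0.568627
  p_3 = 2.7·e^(−2.7·0.6) = 2.7·e^(−1.6200) = 0.534326
Weight by the priors:
  π_1·p_1 = 0.38 × 0.602388 = 0.228908
  π_2·p_2 = 0.15 × 0.568627 = 0.085294
  π_3·p_3 = 0.47 × 0.534326 = 0.251133
Sum: 0.228908 + 0.085294 + 0.251133 = 0.565335
P(Population 3 | x) = 0.251133 / 0.565335 ≈ 0.444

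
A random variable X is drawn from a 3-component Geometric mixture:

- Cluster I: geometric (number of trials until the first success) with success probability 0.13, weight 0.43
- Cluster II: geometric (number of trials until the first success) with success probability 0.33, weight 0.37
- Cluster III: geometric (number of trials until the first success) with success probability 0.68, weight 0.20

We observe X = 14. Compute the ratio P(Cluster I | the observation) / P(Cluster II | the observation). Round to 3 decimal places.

Since P(k|x) ∝ P(Z=k) f_k(x), the posterior odds are P(Z=i) f_i(x) / (P(Z=j) f_j(x)).
Component likelihoods at x = 14:
  L_I = 0.13·(1−0.13)^13 = 0.13·0.163588 = 0.0212664
  L_II = 0.33·(1−0.33)^13 = 0.33·0.00548242 = 0.0018092
  L_III = 0.68·(1−0.68)^13 = 0.68·3.68935e-07 = 2.50876e-07
0.00914454 / 0.000669404 ≈ 13.661

13.661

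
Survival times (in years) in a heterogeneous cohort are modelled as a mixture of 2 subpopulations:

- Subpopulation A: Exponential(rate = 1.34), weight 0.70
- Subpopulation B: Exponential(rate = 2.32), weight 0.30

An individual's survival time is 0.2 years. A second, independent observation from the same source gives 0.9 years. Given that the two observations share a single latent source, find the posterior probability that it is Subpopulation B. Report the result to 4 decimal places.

Posterior ∝ prior × likelihood, so P(k | x) ∝ w_k f_k(x); normalise over all components.
Since both observations come from the same component, the likelihood for component k is f_k(x₁)·f_k(x₂).
  p_A = [1.34·e^(−1.34·0.2) = 1.34·e^(−0.2680) = 1.02498] × [0.401186] = 0.411206
  p_B = [2.32·e^(−2.32·0.2) = 2.32·e^(−0.4640) = 1.45873] × [0.287529] = 0.419427
Prior × likelihood for each component:
  w_A·p_A = 0.70 × 0.411206 = 0.287844
  w_B·p_B = 0.30 × 0.419427 = 0.125828
Marginal: 0.287844 + 0.125828 = 0.413672
P(Subpopulation B | data) = 0.125828 / 0.413672 ≈ 0.3042

0.3042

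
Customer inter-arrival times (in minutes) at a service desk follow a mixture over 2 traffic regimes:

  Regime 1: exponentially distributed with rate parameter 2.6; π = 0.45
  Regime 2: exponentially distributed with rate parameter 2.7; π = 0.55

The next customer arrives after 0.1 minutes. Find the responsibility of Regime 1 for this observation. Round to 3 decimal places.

By Bayes' theorem, P(k | x) = π_k f_k(x) / Σ_j π_j f_j(x).
Evaluate each component's likelihood at the observed value:
  f_1 = 2.00473
  f_2 = 2.06112
Unnormalised posteriors:
  π_1·f_1 = 0.45 × 2.00473 = 0.90213
  π_2·f_2 = 0.55 × 2.06112 = 1.13362
Normaliser: 0.90213 + 1.13362 = 2.03575
Responsibility of Regime 1: 0.90213 / 2.03575 ≈ 0.443

0.443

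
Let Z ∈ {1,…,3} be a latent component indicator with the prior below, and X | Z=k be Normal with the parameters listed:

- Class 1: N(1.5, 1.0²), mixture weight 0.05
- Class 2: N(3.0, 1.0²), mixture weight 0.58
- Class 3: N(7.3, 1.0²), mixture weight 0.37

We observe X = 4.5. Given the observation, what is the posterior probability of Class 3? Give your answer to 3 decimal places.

By Bayes' theorem, P(k | x) = P(Z=k) f_k(x) / Σ_j P(Z=j) f_j(x).
Evaluate each component's likelihood at the observed value:
  L_1 = 0.00443185
  L_2 = 0.129518
  L_3 = 0.00791545
Multiply by the mixture weights:
  P(Z=1)·L_1 = 0.05 × 0.00443185 = 0.000221592
  P(Z=2)·L_2 = 0.58 × 0.129518 = 0.0751202
  P(Z=3)·L_3 = 0.37 × 0.00791545 = 0.00292872
Normaliser: 0.000221592 + 0.0751202 + 0.00292872 = 0.0782705
So the posterior for Class 3 is 0.00292872 / 0.0782705 ≈ 0.037.

0.037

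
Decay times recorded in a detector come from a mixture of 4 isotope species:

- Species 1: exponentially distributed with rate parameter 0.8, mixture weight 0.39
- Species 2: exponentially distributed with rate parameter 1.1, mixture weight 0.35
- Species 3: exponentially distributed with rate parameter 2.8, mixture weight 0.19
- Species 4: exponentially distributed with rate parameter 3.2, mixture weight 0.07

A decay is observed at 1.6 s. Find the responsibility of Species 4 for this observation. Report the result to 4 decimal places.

The responsibility of component k is w_k f_k(x) divided by Σ_j w_j f_j(x).
Exponential densities:
  L_1 = 0.8·e^(−0.8·1.6) = 0.8·e^(−1.2800) = 0.22243
  L_2 = 1.1·e^(−1.1·1.6) = 1.1·e^(−1.7600) = 0.189249
  L_3 = 2.8·e^(−2.8·1.6) = 2.8·e^(−4.4800) = 0.0317336
  L_4 = 3.2·e^(−3.2·1.6) = 3.2·e^(−5.1200) = 0.0191233
Weight by the priors:
  w_1·L_1 = 0.39 × 0.22243 = 0.0867476
  w_2·L_2 = 0.35 × 0.189249 = 0.0662373
  w_3·L_3 = 0.19 × 0.0317336 = 0.00602938
  w_4·L_4 = 0.07 × 0.0191233 = 0.00133863
Denominator: 0.0867476 + 0.0662373 + 0.00602938 + 0.00133863 = 0.160353
Responsibility of Species 4: 0.00133863 / 0.160353 ≈ 0.0083

0.0083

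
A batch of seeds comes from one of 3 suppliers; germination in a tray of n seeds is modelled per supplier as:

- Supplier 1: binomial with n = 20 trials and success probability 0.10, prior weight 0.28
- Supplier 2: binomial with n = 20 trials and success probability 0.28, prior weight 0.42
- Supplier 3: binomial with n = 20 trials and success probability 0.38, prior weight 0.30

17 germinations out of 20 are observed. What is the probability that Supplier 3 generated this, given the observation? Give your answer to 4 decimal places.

The responsibility of component k is π_k f_k(x) divided by Σ_j π_j f_j(x).
Binomial probabilities:
  L_1 = C(20,17)·0.10^17·0.90^3 = 1140·1e-17·0.729 = 8.3106e-15
  L_2 = C(20,17)·0.28^17·0.72^3 = 1140·3.99656e-10·0.373248 = 1.70055e-07
  L_3 = C(20,17)·0.38^17·0.62^3 = 1140·7.18325e-08·0.238328 = 1.95165e-05
Prior × likelihood for each component:
  π_1·L_1 = 0.28 × 8.3106e-15 = 2.32697e-15
  π_2·L_2 = 0.42 × 1.70055e-07 = 7.1423e-08
  π_3·L_3 = 0.30 × 1.95165e-05 = 5.85494e-06
Sum: 2.32697e-15 + 7.1423e-08 + 5.85494e-06 = 5.92636e-06
P(Supplier 3 | the observation) ≈ 0.9879

0.9879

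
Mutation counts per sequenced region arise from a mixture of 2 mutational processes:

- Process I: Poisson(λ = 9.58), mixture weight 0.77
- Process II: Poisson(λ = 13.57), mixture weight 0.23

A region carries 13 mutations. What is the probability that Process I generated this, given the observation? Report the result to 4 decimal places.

0.6619

The responsibility of component k is π_k f_k(x) divided by Σ_j π_j f_j(x).
Poisson probabilities:
  f_I = 0.0635229
  f_II = 0.108613
Prior × likelihood for each component:
  π_I·f_I = 0.77 × 0.0635229 = 0.0489126
  π_II·f_II = 0.23 × 0.108613 = 0.024981
Normaliser: 0.0489126 + 0.024981 = 0.0738936
P(Process I | data) ≈ 0.6619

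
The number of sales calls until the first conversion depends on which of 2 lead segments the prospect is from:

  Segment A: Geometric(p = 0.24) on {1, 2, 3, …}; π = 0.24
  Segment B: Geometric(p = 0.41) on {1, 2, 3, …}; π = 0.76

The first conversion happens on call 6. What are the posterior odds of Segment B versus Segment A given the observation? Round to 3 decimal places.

The posterior odds equal the prior odds times the likelihood ratio: (w_i/w_j)·(f_i(x)/f_j(x)).
Geometric probabilities:
  f_A = 0.24·(1−0.24)^5 = 0.24·0.253553 = 0.0608526
  f_B = 0.41·(1−0.41)^5 = 0.41·0.0714924 = 0.0293119
0.022277 / 0.0146046 ≈ 1.525

1.525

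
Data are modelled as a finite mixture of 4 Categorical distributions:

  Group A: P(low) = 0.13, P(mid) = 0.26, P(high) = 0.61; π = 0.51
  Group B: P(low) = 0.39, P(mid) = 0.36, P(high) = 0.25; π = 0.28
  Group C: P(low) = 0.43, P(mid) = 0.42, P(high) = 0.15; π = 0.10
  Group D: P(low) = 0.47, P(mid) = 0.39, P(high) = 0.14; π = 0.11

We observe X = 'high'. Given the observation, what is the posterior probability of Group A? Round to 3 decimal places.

0.756

Posterior ∝ prior × likelihood, so P(k | x) ∝ π_k f_k(x); normalise over all components.
Evaluate each component's likelihood at the observed value:
  L_A = P(high | comp) = 0.61
  L_B = P(high | comp) = 0.25
  L_C = P(high | comp) = 0.15
  L_D = P(high | comp) = 0.14
Unnormalised posteriors:
  π_A·L_A = 0.51 × 0.61 = 0.3111
  π_B·L_B = 0.28 × 0.25 = 0.07
  π_C·L_C = 0.10 × 0.15 = 0.015
  π_D·L_D = 0.11 × 0.14 = 0.0154
Normaliser: 0.3111 + 0.07 + 0.015 + 0.0154 = 0.4115
P(Group A | 'high') = 0.3111 / 0.4115 ≈ 0.756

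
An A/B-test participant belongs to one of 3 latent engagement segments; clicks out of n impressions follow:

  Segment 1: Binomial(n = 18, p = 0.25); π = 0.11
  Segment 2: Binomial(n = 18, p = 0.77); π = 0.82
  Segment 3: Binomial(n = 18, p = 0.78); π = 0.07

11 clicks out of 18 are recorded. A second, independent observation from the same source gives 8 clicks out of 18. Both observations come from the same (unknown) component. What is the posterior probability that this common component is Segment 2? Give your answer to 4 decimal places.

0.9187

Apply Bayes' rule: the posterior for each component is proportional to its prior times its likelihood at x.
Since both observations come from the same component, the likelihood for component k is f_k(x₁)·f_k(x₂).
  p_1 = [C(18,11)·0.25^11·0.75^7 = 31824·2.38419e-07·0.133484 = 0.0010128] × [0.0376002] = 3.80815e-05
  p_2 = [C(18,11)·0.77^11·0.23^7 = 31824·0.0564154·3.40483e-05 = 0.061129] × [0.00224007] = 0.000136933
  p_3 = [C(18,11)·0.78^11·0.22^7 = 31824·0.0650191·2.49436e-05 = 0.0516124] × [0.00159236] = 8.21855e-05
Multiply by the mixture weights:
  π_1·p_1 = 0.11 × 3.80815e-05 = 4.18896e-06
  π_2·p_2 = 0.82 × 0.000136933 = 0.000112285
  π_3·p_3 = 0.07 × 8.21855e-05 = 5.75299e-06
Sum: 4.18896e-06 + 0.000112285 + 5.75299e-06 = 0.000122227
P(Segment 2 | x) = 0.000112285 / 0.000122227 ≈ 0.9187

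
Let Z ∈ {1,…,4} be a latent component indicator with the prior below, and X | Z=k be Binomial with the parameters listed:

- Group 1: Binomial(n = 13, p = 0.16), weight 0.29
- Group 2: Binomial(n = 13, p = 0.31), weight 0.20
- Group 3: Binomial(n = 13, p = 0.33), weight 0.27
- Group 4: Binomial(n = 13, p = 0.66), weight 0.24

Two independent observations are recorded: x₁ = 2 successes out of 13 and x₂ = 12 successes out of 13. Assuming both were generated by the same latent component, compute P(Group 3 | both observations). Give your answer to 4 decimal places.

0.1758

P(component k | x) = w_k·f_k(x) / marginal(x), where marginal(x) = Σ_j w_j·f_j(x).
Since both observations come from the same component, the likelihood for component k is f_k(x₁)·f_k(x₂).
  p_1 = [C(13,2)·0.16^2·0.84^11 = 78·0.0256·0.146917 = 0.293364] × [3.07371e-09] = 9.01715e-10
  p_2 = [C(13,2)·0.31^2·0.69^11 = 78·0.0961·0.0168787 = 0.12652] × [7.06534e-06] = 8.93904e-07
  p_3 = [C(13,2)·0.33^2·0.67^11 = 78·0.1089·0.012213 = 0.10374] × [1.45273e-05] = 1.50706e-06
  p_4 = [C(13,2)·0.66^2·0.34^11 = 78·0.4356·7.01888e-06 = 0.000238479] × [0.030196] = 7.20112e-06
Prior × likelihood for each component:
  w_1·p_1 = 0.29 × 9.01715e-10 = 2.61497e-10
  w_2·p_2 = 0.20 × 8.93904e-07 = 1.78781e-07
  w_3·p_3 = 0.27 × 1.50706e-06 = 4.06906e-07
  w_4·p_4 = 0.24 × 7.20112e-06 = 1.72827e-06
Sum: 2.61497e-10 + 1.78781e-07 + 4.06906e-07 + 1.72827e-06 = 2.31422e-06
So the posterior for Group 3 is 4.06906e-07 / 2.31422e-06 ≈ 0.1758.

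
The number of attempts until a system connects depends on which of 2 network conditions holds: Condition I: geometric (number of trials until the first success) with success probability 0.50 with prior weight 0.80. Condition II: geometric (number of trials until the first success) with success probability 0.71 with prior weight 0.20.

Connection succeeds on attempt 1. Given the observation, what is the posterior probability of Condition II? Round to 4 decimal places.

0.2620

By Bayes' theorem, P(k | x) = π_k f_k(x) / Σ_j π_j f_j(x).
Evaluate each component's likelihood at the observed value:
  L_I = 0.5
  L_II = 0.71
Multiply by the mixture weights:
  π_I·L_I = 0.80 × 0.5 = 0.4
  π_II·L_II = 0.20 × 0.71 = 0.142
Normaliser: 0.4 + 0.142 = 0.542
P(Condition II | the observation) = 0.142 / 0.542 ≈ 0.2620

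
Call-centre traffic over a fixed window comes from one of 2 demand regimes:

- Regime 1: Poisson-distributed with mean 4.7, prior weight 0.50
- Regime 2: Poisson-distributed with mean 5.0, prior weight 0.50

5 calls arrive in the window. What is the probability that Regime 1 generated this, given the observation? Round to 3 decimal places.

0.498

The responsibility of component k is P(Z=k) f_k(x) divided by Σ_j P(Z=j) f_j(x).
Poisson probabilities:
  p_1 = 0.17383
  p_2 = 0.175467
Weight by the priors:
  P(Z=1)·p_1 = 0.50 × 0.17383 = 0.0869148
  P(Z=2)·p_2 = 0.50 × 0.175467 = 0.0877337
Denominator: 0.0869148 + 0.0877337 = 0.174649
P(Regime 1 | data) ≈ 0.498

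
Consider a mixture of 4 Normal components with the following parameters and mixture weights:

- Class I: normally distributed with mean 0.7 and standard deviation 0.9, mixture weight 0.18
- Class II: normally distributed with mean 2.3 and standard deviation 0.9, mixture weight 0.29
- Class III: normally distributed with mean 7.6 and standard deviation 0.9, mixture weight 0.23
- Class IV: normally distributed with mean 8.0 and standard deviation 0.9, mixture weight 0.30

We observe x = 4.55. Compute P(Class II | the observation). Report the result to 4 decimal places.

0.9306

Apply Bayes' rule: the posterior for each component is proportional to its prior times its likelihood at x.
Normal densities:
  L_I = 4.70985e-05
  L_II = 0.0194759
  L_III = 0.00142176
  L_IV = 0.000285634
Prior × likelihood for each component:
  π_I·L_I = 0.18 × 4.70985e-05 = 8.47773e-06
  π_II·L_II = 0.29 × 0.0194759 = 0.00564801
  π_III·L_III = 0.23 × 0.00142176 = 0.000327004
  π_IV·L_IV = 0.30 × 0.000285634 = 8.56901e-05
Denominator: 8.47773e-06 + 0.00564801 + 0.000327004 + 8.56901e-05 = 0.00606918
Responsibility of Class II: 0.00564801 / 0.00606918 ≈ 0.9306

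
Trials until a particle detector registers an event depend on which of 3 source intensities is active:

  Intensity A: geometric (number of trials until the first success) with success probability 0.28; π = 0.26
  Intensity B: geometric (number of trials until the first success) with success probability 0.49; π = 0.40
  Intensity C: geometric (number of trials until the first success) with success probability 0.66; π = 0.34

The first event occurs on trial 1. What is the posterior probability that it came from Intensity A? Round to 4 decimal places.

0.1476

P(component k | x) = P(Z=k)·f_k(x) / marginal(x), where marginal(x) = Σ_j P(Z=j)·f_j(x).
Evaluate each component's likelihood at the observed value:
  p_A = 0.28·(1−0.28)^0 = 0.28·1 = 0.28
  p_B = 0.49·(1−0.49)^0 = 0.49·1 = 0.49
  p_C = 0.66·(1−0.66)^0 = 0.66·1 = 0.66
Weight by the priors:
  P(Z=A)·p_A = 0.26 × 0.28 = 0.0728
  P(Z=B)·p_B = 0.40 × 0.49 = 0.196
  P(Z=C)·p_C = 0.34 × 0.66 = 0.2244
Normaliser: 0.0728 + 0.196 + 0.2244 = 0.4932
P(Intensity A | x) = 0.0728 / 0.4932 ≈ 0.1476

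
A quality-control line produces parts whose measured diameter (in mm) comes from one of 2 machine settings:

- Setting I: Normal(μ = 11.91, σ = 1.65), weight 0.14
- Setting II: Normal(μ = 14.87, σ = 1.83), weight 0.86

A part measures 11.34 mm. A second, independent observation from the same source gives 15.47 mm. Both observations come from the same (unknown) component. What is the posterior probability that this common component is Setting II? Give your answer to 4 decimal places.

Posterior ∝ prior × likelihood, so P(k | x) ∝ π_k f_k(x); normalise over all components.
Since both observations come from the same component, the likelihood for component k is f_k(x₁)·f_k(x₂).
  f_I = [0.227778] × [0.0235818] = 0.00537142
  f_II = [0.0339217] × [0.206593] = 0.00700799
Multiply by the mixture weights:
  π_I·f_I = 0.14 × 0.00537142 = 0.000751998
  π_II·f_II = 0.86 × 0.00700799 = 0.00602687
Evidence: 0.000751998 + 0.00602687 = 0.00677887
Responsibility of Setting II: 0.00602687 / 0.00677887 ≈ 0.8891

0.8891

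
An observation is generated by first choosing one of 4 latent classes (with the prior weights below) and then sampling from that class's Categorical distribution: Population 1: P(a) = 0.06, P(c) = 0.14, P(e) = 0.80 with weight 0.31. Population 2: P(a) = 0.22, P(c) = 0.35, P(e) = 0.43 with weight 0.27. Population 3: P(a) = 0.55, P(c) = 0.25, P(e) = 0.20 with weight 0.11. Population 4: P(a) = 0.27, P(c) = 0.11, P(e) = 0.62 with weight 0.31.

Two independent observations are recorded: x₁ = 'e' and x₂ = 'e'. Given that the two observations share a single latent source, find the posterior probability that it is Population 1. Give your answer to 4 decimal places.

0.5335

Apply Bayes' rule: the posterior for each component is proportional to its prior times its likelihood at x.
Since both observations come from the same component, the likelihood for component k is f_k(x₁)·f_k(x₂).
  f_1 = [P(e | comp) = 0.80] × [0.8] = 0.64
  f_2 = [P(e | comp) = 0.43] × [0.43] = 0.1849
  f_3 = [P(e | comp) = 0.20] × [0.2] = 0.04
  f_4 = [P(e | comp) = 0.62] × [0.62] = 0.3844
Weight by the priors:
  π_1·f_1 = 0.31 × 0.64 = 0.1984
  π_2·f_2 = 0.27 × 0.1849 = 0.049923
  π_3·f_3 = 0.11 × 0.04 = 0.0044
  π_4·f_4 = 0.31 × 0.3844 = 0.119164
Normaliser: 0.1984 + 0.049923 + 0.0044 + 0.119164 = 0.371887
P(Population 1 | x₁, x₂) ≈ 0.5335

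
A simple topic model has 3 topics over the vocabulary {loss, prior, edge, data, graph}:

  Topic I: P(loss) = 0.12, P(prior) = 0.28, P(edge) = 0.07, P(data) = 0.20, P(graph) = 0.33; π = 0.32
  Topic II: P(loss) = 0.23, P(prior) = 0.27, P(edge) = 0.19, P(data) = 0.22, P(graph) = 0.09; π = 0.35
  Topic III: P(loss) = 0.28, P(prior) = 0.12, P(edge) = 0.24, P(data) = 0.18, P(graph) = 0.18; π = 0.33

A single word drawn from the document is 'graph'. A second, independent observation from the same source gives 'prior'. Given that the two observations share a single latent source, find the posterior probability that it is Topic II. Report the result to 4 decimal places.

0.1882

The responsibility of component k is π_k f_k(x) divided by Σ_j π_j f_j(x).
Since both observations come from the same component, the likelihood for component k is f_k(x₁)·f_k(x₂).
  L_I = [P(graph | comp) = 0.33] × [0.28] = 0.0924
  L_II = [P(graph | comp) = 0.09] × [0.27] = 0.0243
  L_III = [P(graph | comp) = 0.18] × [0.12] = 0.0216
Prior × likelihood for each component:
  π_I·L_I = 0.32 × 0.0924 = 0.029568
  π_II·L_II = 0.35 × 0.0243 = 0.008505
  π_III·L_III = 0.33 × 0.0216 = 0.007128
Denominator: 0.029568 + 0.008505 + 0.007128 = 0.045201
So the posterior for Topic II is 0.008505 / 0.045201 ≈ 0.1882.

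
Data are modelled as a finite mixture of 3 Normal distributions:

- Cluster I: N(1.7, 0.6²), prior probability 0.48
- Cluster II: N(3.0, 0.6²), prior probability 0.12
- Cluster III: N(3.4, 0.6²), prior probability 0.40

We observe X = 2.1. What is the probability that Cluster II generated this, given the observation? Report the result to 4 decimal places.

By Bayes' theorem, P(k | x) = π_k f_k(x) / Σ_j π_j f_j(x).
Component likelihoods at x = 2.1:
  L_I = 0.532413
  L_II = 0.215863
  L_III = 0.0635877
Multiply by the mixture weights:
  π_I·L_I = 0.48 × 0.532413 = 0.255558
  π_II·L_II = 0.12 × 0.215863 = 0.0259035
  π_III·L_III = 0.40 × 0.0635877 = 0.0254351
Denominator: 0.255558 + 0.0259035 + 0.0254351 = 0.306897
So the posterior for Cluster II is 0.0259035 / 0.306897 ≈ 0.0844.

0.0844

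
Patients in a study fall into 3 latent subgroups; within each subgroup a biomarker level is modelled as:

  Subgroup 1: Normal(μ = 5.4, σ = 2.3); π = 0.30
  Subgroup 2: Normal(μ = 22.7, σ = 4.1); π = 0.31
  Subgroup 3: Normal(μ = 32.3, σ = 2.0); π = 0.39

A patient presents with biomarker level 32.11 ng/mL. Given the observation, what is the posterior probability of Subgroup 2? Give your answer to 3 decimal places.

0.027

Posterior ∝ prior × likelihood, so P(k | x) ∝ P(Z=k) f_k(x); normalise over all components.
Component likelihoods at x = 32.11 ng/mL:
  p_1 = (1/(2.3·√(2π)))·exp(−(32.11−5.4)²/(2·2.3²)) = 0.173453·exp(-67.43139) = 8.99709e-31
  p_2 = (1/(4.1·√(2π)))·exp(−(32.11−22.7)²/(2·4.1²)) = 0.097303·exp(-2.63379) = 0.0069869
  p_3 = (1/(2.0·√(2π)))·exp(−(32.11−32.3)²/(2·2.0²)) = 0.199471·exp(-0.00451) = 0.198573
Prior × likelihood for each component:
  P(Z=1)·p_1 = 0.30 × 8.99709e-31 = 2.69913e-31
  P(Z=2)·p_2 = 0.31 × 0.0069869 = 0.00216594
  P(Z=3)·p_3 = 0.39 × 0.198573 = 0.0774435
Sum: 2.69913e-31 + 0.00216594 + 0.0774435 = 0.0796094
Responsibility of Subgroup 2: 0.00216594 / 0.0796094 ≈ 0.027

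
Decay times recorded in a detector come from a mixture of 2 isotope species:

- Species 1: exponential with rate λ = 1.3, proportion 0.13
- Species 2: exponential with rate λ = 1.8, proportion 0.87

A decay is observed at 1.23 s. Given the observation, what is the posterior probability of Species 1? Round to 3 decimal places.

0.166

The responsibility of component k is P(Z=k) f_k(x) divided by Σ_j P(Z=j) f_j(x).
Exponential densities:
  f_1 = 1.3·e^(−1.3·1.23) = 1.3·e^(−1.5990) = 0.262728
  f_2 = 1.8·e^(−1.8·1.23) = 1.8·e^(−2.2140) = 0.196673
Unnormalised posteriors:
  P(Z=1)·f_1 = 0.13 × 0.262728 = 0.0341546
  P(Z=2)·f_2 = 0.87 × 0.196673 = 0.171105
Evidence: 0.0341546 + 0.171105 = 0.20526
P(Species 1 | the observation) = 0.0341546 / 0.20526 ≈ 0.166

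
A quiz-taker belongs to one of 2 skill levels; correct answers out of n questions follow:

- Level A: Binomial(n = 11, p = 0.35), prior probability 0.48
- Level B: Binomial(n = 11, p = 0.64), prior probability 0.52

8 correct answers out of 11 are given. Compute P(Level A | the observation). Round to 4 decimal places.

0.0417

P(component k | x) = π_k·f_k(x) / marginal(x), where marginal(x) = Σ_j π_j·f_j(x).
Evaluate each component's likelihood at the observed value:
  p_A = 0.010204
  p_B = 0.216686
Multiply by the mixture weights:
  π_A·p_A = 0.48 × 0.010204 = 0.0048979
  π_B·p_B = 0.52 × 0.216686 = 0.112677
Normaliser: 0.0048979 + 0.112677 = 0.117575
P(Level A | 8 correct answers out of 11) = 0.0048979 / 0.117575 ≈ 0.0417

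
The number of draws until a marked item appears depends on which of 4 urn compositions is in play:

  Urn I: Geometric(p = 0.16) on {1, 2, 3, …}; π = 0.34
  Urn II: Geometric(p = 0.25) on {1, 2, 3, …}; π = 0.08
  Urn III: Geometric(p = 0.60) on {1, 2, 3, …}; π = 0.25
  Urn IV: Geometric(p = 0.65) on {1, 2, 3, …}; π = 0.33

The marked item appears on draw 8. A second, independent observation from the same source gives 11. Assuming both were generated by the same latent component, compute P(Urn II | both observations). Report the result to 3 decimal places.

0.077

Apply Bayes' rule: the posterior for each component is proportional to its prior times its likelihood at x.
Since both observations come from the same component, the likelihood for component k is f_k(x₁)·f_k(x₂).
  f_I = [0.0472145] × [0.0279842] = 0.00132126
  f_II = [0.033371] × [0.0140784] = 0.000469809
  f_III = [0.00098304] × [6.29146e-05] = 6.18475e-08
  f_IV = [0.000418205] × [1.79306e-05] = 7.49866e-09
Multiply by the mixture weights:
  π_I·f_I = 0.34 × 0.00132126 = 0.000449228
  π_II·f_II = 0.08 × 0.000469809 = 3.75847e-05
  π_III·f_III = 0.25 × 6.18475e-08 = 1.54619e-08
  π_IV·f_IV = 0.33 × 7.49866e-09 = 2.47456e-09
Sum: 0.000449228 + 3.75847e-05 + 1.54619e-08 + 2.47456e-09 = 0.000486831
So the posterior for Urn II is 3.75847e-05 / 0.000486831 ≈ 0.077.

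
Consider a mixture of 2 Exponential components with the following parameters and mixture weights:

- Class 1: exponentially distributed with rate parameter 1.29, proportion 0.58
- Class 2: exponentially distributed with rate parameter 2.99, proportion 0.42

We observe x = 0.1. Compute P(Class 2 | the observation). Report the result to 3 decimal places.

Apply Bayes' rule: the posterior for each component is proportional to its prior times its likelihood at x.
Exponential densities:
  L_1 = 1.29·e^(−1.29·0.1) = 1.29·e^(−0.1290) = 1.13388
  L_2 = 2.99·e^(−2.99·0.1) = 2.99·e^(−0.2990) = 2.21726
Multiply by the mixture weights:
  P(Z=1)·L_1 = 0.58 × 1.13388 = 0.657648
  P(Z=2)·L_2 = 0.42 × 2.21726 = 0.93125
Evidence: 0.657648 + 0.93125 = 1.5889
So the posterior for Class 2 is 0.93125 / 1.5889 ≈ 0.586.

0.586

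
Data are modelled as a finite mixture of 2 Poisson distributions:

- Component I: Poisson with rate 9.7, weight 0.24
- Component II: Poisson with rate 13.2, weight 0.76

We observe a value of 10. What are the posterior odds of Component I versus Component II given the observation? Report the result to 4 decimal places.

0.4802

Posterior odds = (P(Z=i) f_i(x)) / (P(Z=j) f_j(x)); the normalising sum cancels.
Poisson probabilities:
  p_I = 0.124537
  p_II = 0.081901
0.0298888 / 0.0622447 ≈ 0.4802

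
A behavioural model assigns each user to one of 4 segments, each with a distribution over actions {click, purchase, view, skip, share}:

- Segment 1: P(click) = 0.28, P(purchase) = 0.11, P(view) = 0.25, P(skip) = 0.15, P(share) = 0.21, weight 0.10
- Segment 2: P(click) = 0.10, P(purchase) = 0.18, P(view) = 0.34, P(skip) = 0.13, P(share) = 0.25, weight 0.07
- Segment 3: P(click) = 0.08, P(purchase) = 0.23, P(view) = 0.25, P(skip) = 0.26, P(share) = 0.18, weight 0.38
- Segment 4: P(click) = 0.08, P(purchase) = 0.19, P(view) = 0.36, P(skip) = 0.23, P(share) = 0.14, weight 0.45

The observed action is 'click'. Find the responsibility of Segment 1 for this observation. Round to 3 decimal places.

0.276

Apply Bayes' rule: the posterior for each component is proportional to its prior times its likelihood at x.
Evaluate each component's likelihood at the observed value:
  L_1 = 0.28
  L_2 = 0.1
  L_3 = 0.08
  L_4 = 0.08
Multiply by the mixture weights:
  w_1·L_1 = 0.10 × 0.28 = 0.028
  w_2·L_2 = 0.07 × 0.1 = 0.007
  w_3·L_3 = 0.38 × 0.08 = 0.0304
  w_4·L_4 = 0.45 × 0.08 = 0.036
Evidence: 0.028 + 0.007 + 0.0304 + 0.036 = 0.1014
P(Segment 1 | the observation) ≈ 0.276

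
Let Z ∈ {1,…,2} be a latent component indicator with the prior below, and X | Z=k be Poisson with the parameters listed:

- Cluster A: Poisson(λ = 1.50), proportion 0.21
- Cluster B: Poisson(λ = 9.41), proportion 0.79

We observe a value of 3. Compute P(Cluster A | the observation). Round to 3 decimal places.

0.746

The responsibility of component k is P(Z=k) f_k(x) divided by Σ_j P(Z=j) f_j(x).
Evaluate each component's likelihood at the observed value:
  f_A = e^(−1.50)·1.50^3/3! = 0.125511
  f_B = e^(−9.41)·9.41^3/3! = 0.0113738
Weight by the priors:
  P(Z=A)·f_A = 0.21 × 0.125511 = 0.0263573
  P(Z=B)·f_B = 0.79 × 0.0113738 = 0.00898532
Normaliser: 0.0263573 + 0.00898532 = 0.0353426
P(Cluster A | the observation) = 0.0263573 / 0.0353426 ≈ 0.746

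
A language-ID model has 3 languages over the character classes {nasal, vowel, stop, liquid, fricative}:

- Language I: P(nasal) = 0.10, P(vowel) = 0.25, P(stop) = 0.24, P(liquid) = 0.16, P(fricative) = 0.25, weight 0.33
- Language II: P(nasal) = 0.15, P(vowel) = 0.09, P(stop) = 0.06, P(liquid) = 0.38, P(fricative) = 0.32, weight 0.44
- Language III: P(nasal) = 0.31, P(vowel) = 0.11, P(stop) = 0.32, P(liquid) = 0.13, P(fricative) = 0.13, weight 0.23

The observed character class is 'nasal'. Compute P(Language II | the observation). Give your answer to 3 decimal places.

Posterior ∝ prior × likelihood, so P(k | x) ∝ w_k f_k(x); normalise over all components.
Component likelihoods at x = 'nasal':
  L_I = P(nasal | comp) = 0.10
  L_II = P(nasal | comp) = 0.15
  L_III = P(nasal | comp) = 0.31
Unnormalised posteriors:
  w_I·L_I = 0.33 × 0.1 = 0.033
  w_II·L_II = 0.44 × 0.15 = 0.066
  w_III·L_III = 0.23 × 0.31 = 0.0713
Sum: 0.033 + 0.066 + 0.0713 = 0.1703
P(Language II | data) = 0.066 / 0.1703 ≈ 0.388

0.388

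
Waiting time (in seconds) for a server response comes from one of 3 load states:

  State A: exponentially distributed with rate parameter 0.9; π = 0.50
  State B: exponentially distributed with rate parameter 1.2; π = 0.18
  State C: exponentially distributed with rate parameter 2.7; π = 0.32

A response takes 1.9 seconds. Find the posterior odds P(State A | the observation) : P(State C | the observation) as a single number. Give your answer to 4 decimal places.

Only the two components matter; the odds are (w_i f_i(x)) / (w_j f_j(x)).
Component likelihoods at x = 1.9 seconds:
  L_A = 0.162779
  L_B = 0.122741
  L_C = 0.0159747
0.0813896 / 0.00511191 ≈ 15.9216

15.9216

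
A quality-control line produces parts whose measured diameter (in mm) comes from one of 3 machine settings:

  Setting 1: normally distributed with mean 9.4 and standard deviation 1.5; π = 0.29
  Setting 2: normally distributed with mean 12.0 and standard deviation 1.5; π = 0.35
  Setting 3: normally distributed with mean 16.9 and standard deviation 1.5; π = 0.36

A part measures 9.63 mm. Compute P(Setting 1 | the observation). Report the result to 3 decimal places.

P(component k | x) = P(Z=k)·f_k(x) / marginal(x), where marginal(x) = Σ_j P(Z=j)·f_j(x).
Evaluate each component's likelihood at the observed value:
  p_1 = (1/(1.5·√(2π)))·exp(−(9.63−9.4)²/(2·1.5²)) = 0.265962·exp(-0.01176) = 0.262853
  p_2 = (1/(1.5·√(2π)))·exp(−(9.63−12.0)²/(2·1.5²)) = 0.265962·exp(-1.24820) = 0.0763365
  p_3 = (1/(1.5·√(2π)))·exp(−(9.63−16.9)²/(2·1.5²)) = 0.265962·exp(-11.74509) = 2.10859e-06
Prior × likelihood for each component:
  P(Z=1)·p_1 = 0.29 × 0.262853 = 0.0762275
  P(Z=2)·p_2 = 0.35 × 0.0763365 = 0.0267178
  P(Z=3)·p_3 = 0.36 × 2.10859e-06 = 7.59091e-07
Denominator: 0.0762275 + 0.0267178 + 7.59091e-07 = 0.102946
So the posterior for Setting 1 is 0.0762275 / 0.102946 ≈ 0.740.

0.740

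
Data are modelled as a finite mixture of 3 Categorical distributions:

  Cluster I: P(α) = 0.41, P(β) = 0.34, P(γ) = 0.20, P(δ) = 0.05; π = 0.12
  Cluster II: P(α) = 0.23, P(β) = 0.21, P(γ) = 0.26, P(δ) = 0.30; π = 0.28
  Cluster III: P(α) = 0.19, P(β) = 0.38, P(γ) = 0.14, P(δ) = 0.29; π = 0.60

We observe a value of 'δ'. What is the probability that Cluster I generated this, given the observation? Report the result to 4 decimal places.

P(component k | x) = π_k·f_k(x) / marginal(x), where marginal(x) = Σ_j π_j·f_j(x).
Component likelihoods at x = 'δ':
  L_I = P(δ | comp) = 0.05
  L_II = P(δ | comp) = 0.30
  L_III = P(δ | comp) = 0.29
Unnormalised posteriors:
  π_I·L_I = 0.12 × 0.05 = 0.006
  π_II·L_II = 0.28 × 0.3 = 0.084
  π_III·L_III = 0.60 × 0.29 = 0.174
Denominator: 0.006 + 0.084 + 0.174 = 0.264
Responsibility of Cluster I: 0.006 / 0.264 ≈ 0.0227

0.0227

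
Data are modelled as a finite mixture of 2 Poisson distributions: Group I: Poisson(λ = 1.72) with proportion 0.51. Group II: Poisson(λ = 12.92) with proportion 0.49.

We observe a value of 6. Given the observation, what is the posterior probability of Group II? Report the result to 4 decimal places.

P(component k | x) = P(Z=k)·f_k(x) / marginal(x), where marginal(x) = Σ_j P(Z=j)·f_j(x).
Poisson probabilities:
  p_I = 0.00643949
  p_II = 0.0158182
Prior × likelihood for each component:
  P(Z=I)·p_I = 0.51 × 0.00643949 = 0.00328414
  P(Z=II)·p_II = 0.49 × 0.0158182 = 0.00775093
Sum: 0.00328414 + 0.00775093 = 0.0110351
P(Group II | 6) = 0.00775093 / 0.0110351 ≈ 0.7024

0.7024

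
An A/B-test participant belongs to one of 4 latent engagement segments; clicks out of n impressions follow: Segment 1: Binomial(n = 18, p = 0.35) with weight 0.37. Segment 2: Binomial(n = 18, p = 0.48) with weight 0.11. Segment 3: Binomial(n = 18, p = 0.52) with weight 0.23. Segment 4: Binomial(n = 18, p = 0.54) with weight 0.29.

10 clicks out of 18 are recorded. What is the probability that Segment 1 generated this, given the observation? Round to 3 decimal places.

The responsibility of component k is π_k f_k(x) divided by Σ_j π_j f_j(x).
Binomial probabilities:
  f_1 = C(18,10)·0.35^10·0.65^8 = 43758·2.75855e-05·0.0318645 = 0.0384631
  f_2 = C(18,10)·0.48^10·0.52^8 = 43758·0.000649251·0.00534597 = 0.151879
  f_3 = C(18,10)·0.52^10·0.48^8 = 43758·0.00144555·0.00281793 = 0.178246
  f_4 = C(18,10)·0.54^10·0.46^8 = 43758·0.00210833·0.00200476 = 0.184951
Prior × likelihood for each component:
  π_1·f_1 = 0.37 × 0.0384631 = 0.0142314
  π_2·f_2 = 0.11 × 0.151879 = 0.0167066
  π_3·f_3 = 0.23 × 0.178246 = 0.0409967
  π_4·f_4 = 0.29 × 0.184951 = 0.0536359
Sum: 0.0142314 + 0.0167066 + 0.0409967 + 0.0536359 = 0.125571
Responsibility of Segment 1: 0.0142314 / 0.125571 ≈ 0.113

0.113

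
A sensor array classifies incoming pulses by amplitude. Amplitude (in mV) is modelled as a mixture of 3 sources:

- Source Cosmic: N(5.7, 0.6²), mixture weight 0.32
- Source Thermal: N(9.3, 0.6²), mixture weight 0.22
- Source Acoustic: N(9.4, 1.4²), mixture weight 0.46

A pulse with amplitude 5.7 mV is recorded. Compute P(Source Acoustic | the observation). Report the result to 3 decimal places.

P(component k | x) = P(Z=k)·f_k(x) / marginal(x), where marginal(x) = Σ_j P(Z=j)·f_j(x).
Normal densities:
  f_Cosmic = (1/(0.6·√(2π)))·exp(−(5.7−5.7)²/(2·0.6²)) = 0.664904·exp(-0.00000) = 0.664904
  f_Thermal = (1/(0.6·√(2π)))·exp(−(5.7−9.3)²/(2·0.6²)) = 0.664904·exp(-18.00000) = 1.01265e-08
  f_Acoustic = (1/(1.4·√(2π)))·exp(−(5.7−9.4)²/(2·1.4²)) = 0.284959·exp(-3.49235) = 0.00867112
Unnormalised posteriors:
  P(Z=Cosmic)·f_Cosmic = 0.32 × 0.664904 = 0.212769
  P(Z=Thermal)·f_Thermal = 0.22 × 1.01265e-08 = 2.22782e-09
  P(Z=Acoustic)·f_Acoustic = 0.46 × 0.00867112 = 0.00398871
Evidence: 0.212769 + 2.22782e-09 + 0.00398871 = 0.216758
P(Source Acoustic | data) = 0.00398871 / 0.216758 ≈ 0.018

0.018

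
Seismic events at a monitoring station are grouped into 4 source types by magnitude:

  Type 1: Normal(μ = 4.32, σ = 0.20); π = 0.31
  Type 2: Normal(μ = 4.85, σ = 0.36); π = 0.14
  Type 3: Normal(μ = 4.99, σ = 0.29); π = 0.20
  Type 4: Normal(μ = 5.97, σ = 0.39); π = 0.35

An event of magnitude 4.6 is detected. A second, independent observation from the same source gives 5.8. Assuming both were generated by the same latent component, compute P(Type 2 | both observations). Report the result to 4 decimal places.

0.5225

P(component k | x) = π_k·f_k(x) / marginal(x), where marginal(x) = Σ_j π_j·f_j(x).
Since both observations come from the same component, the likelihood for component k is f_k(x₁)·f_k(x₂).
  p_1 = [(1/(0.20·√(2π)))·exp(−(4.6−4.32)²/(2·0.20²)) = 1.994711·exp(-0.98000) = 0.748637] × [2.56388e-12] = 1.91941e-12
  p_2 = [(1/(0.36·√(2π)))·exp(−(4.6−4.85)²/(2·0.36²)) = 1.108173·exp(-0.24113) = 0.870738] × [0.0340763] = 0.0296715
  p_3 = [(1/(0.29·√(2π)))·exp(−(4.6−4.99)²/(2·0.29²)) = 1.375663·exp(-0.90428) = 0.556914] × [0.0278262] = 0.0154968
  p_4 = [(1/(0.39·√(2π)))·exp(−(4.6−5.97)²/(2·0.39²)) = 1.022929·exp(-6.16995) = 0.00213928] × [0.930221] = 0.00199001
Prior × likelihood for each component:
  π_1·p_1 = 0.31 × 1.91941e-12 = 5.95018e-13
  π_2·p_2 = 0.14 × 0.0296715 = 0.00415401
  π_3·p_3 = 0.20 × 0.0154968 = 0.00309936
  π_4·p_4 = 0.35 × 0.00199001 = 0.000696502
Denominator: 5.95018e-13 + 0.00415401 + 0.00309936 + 0.000696502 = 0.00794987
So the posterior for Type 2 is 0.00415401 / 0.00794987 ≈ 0.5225.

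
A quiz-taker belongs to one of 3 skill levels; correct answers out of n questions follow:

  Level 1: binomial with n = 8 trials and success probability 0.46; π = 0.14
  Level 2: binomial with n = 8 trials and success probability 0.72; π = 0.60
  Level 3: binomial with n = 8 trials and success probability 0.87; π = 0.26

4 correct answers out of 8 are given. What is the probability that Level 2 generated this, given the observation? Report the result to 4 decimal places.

0.6326

P(component k | x) = w_k·f_k(x) / marginal(x), where marginal(x) = Σ_j w_j·f_j(x).
Binomial probabilities:
  f_1 = C(8,4)·0.46^4·0.54^4 = 70·0.0447746·0.0850306 = 0.266504
  f_2 = C(8,4)·0.72^4·0.28^4 = 70·0.268739·0.00614656 = 0.115627
  f_3 = C(8,4)·0.87^4·0.13^4 = 70·0.572898·0.00028561 = 0.0114538
Multiply by the mixture weights:
  w_1·f_1 = 0.14 × 0.266504 = 0.0373106
  w_2·f_2 = 0.60 × 0.115627 = 0.0693763
  w_3·f_3 = 0.26 × 0.0114538 = 0.00297798
Sum: 0.0373106 + 0.0693763 + 0.00297798 = 0.109665
P(Level 2 | x) = 0.0693763 / 0.109665 ≈ 0.6326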